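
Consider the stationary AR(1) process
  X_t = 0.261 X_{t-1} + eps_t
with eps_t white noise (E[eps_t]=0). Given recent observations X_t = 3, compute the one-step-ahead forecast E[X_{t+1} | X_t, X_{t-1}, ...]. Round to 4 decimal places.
E[X_{t+1} \mid \mathcal F_t] = 0.7830

For an AR(p) model X_t = c + sum_i phi_i X_{t-i} + eps_t, the
one-step-ahead conditional mean is
  E[X_{t+1} | X_t, ...] = c + sum_i phi_i X_{t+1-i}.
Substitute known values:
  E[X_{t+1} | ...] = (0.261) * (3)
                   = 0.7830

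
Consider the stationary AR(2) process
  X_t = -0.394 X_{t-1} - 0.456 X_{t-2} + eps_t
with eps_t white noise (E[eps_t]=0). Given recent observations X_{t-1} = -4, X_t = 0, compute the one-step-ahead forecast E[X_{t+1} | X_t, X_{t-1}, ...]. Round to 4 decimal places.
E[X_{t+1} \mid \mathcal F_t] = 1.8240

For an AR(p) model X_t = c + sum_i phi_i X_{t-i} + eps_t, the
one-step-ahead conditional mean is
  E[X_{t+1} | X_t, ...] = c + sum_i phi_i X_{t+1-i}.
Substitute known values:
  E[X_{t+1} | ...] = (-0.394) * (0) + (-0.456) * (-4)
                   = 1.8240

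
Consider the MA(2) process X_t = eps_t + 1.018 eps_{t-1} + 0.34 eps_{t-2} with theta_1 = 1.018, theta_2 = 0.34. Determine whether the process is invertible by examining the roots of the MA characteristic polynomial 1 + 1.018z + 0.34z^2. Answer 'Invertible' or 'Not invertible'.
\text{Invertible}

The MA(q) characteristic polynomial is P(z) = 1 + 1.018z + 0.34z^2.
Invertibility requires all roots to lie outside the unit circle, i.e. |z| > 1 for every root.
Set 1 + (1.018) z + (0.34) z^2 = 0, i.e. a z^2 + b z + c = 0 with a = 0.34, b = 1.018, c = 1.
Discriminant D = b^2 - 4ac = (1.018)^2 - 4*(0.34)*1 = 1.036324 - (1.36) = -0.323676.
D < 0, so the roots are the complex-conjugate pair z = (-b +/- i sqrt(-D)) / (2a) = -1.4971 +/- 0.8367i.
For a conjugate pair |z|^2 = z * conj(z) = (product of roots) = c/a = 1/(0.34) = 2.941176, so |z| = sqrt(2.941176) = 1.715 for both roots.
Moduli of all roots: 1.7150, 1.7150.
All moduli strictly greater than 1? Yes.
Verdict: Invertible.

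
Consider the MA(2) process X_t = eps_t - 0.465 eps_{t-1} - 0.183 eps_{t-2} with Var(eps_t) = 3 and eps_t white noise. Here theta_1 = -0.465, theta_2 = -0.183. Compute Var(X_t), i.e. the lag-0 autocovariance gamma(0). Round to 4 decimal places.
\gamma(0) = 3.7491

For an MA(q) process X_t = eps_t + sum_i theta_i eps_{t-i} with
Var(eps_t) = sigma^2, the variance is
  gamma(0) = sigma^2 * (1 + sum_i theta_i^2).
  sum_i theta_i^2 = (-0.465)^2 + (-0.183)^2 = 0.216225 + 0.033489 = 0.249714.
  gamma(0) = 3 * (1 + 0.249714) = 3 * 1.249714 = 3.749142, which rounds to 3.7491.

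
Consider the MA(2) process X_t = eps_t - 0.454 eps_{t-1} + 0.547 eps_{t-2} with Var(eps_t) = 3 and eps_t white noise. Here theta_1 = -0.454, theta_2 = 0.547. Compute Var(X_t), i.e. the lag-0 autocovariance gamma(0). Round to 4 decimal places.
\gamma(0) = 4.5160

For an MA(q) process X_t = eps_t + sum_i theta_i eps_{t-i} with
Var(eps_t) = sigma^2, the variance is
  gamma(0) = sigma^2 * (1 + sum_i theta_i^2).
  sum_i theta_i^2 = (-0.454)^2 + (0.547)^2 = 0.206116 + 0.299209 = 0.505325.
  gamma(0) = 3 * (1 + 0.505325) = 3 * 1.505325 = 4.515975, which rounds to 4.5160.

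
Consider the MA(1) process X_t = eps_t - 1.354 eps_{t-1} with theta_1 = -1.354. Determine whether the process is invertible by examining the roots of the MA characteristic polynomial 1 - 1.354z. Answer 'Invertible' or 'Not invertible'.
\text{Not invertible}

The MA(q) characteristic polynomial is P(z) = 1 - 1.354z.
Invertibility requires all roots to lie outside the unit circle, i.e. |z| > 1 for every root.
This is linear in z: 1 + (-1.354) z = 0  =>  z = -1/(-1.354) = 0.738552,  |z| = 0.738552.
Moduli of all roots: 0.7386.
All moduli strictly greater than 1? No.
Verdict: Not invertible.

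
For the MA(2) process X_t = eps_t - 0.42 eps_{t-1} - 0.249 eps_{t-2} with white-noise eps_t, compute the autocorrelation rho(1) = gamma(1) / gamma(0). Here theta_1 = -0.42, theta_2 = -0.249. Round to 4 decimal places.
\rho(1) = -0.2547

For an MA(q) process with theta_0 = 1, the autocovariance is
  gamma(k) = sigma^2 * sum_{i=0..q-k} theta_i * theta_{i+k},
and rho(k) = gamma(k) / gamma(0). Sigma^2 cancels.
  numerator   = (1)*(-0.42) + (-0.42)*(-0.249) = -0.31542.
  denominator = (1)^2 + (-0.42)^2 + (-0.249)^2 = 1.238401.
  rho(1) = -0.31542 / 1.238401 = -0.2547.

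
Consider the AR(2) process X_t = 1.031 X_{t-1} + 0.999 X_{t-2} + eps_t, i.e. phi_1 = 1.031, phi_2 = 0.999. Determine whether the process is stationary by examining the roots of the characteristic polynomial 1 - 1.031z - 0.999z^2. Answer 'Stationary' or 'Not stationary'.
\text{Not stationary}

The AR(p) characteristic polynomial is P(z) = 1 - 1.031z - 0.999z^2.
Stationarity requires all roots to lie outside the unit circle, i.e. |z| > 1 for every root.
Set 1 + (-1.031) z + (-0.999) z^2 = 0, i.e. a z^2 + b z + c = 0 with a = -0.999, b = -1.031, c = 1.
Discriminant D = b^2 - 4ac = (-1.031)^2 - 4*(-0.999)*1 = 1.062961 - (-3.996) = 5.058961.
D >= 0, so the roots are real: z = (-b +/- sqrt(D)) / (2a) = (1.031 +/- 2.249213) / (-1.998).
  z_1 = (1.031 + 2.249213) / (-1.998) = -1.6417,   |z_1| = 1.6417.
  z_2 = (1.031 - 2.249213) / (-1.998) = 0.6097,   |z_2| = 0.6097.
Moduli of all roots: 1.6417, 0.6097.
All moduli strictly greater than 1? No.
Verdict: Not stationary.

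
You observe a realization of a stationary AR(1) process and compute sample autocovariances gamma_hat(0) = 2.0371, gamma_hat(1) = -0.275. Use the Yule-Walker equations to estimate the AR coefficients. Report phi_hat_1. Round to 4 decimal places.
\hat\phi_{1} = -0.1350

The Yule-Walker equations for an AR(p) process read, in matrix form,
  Gamma_p phi = r_p,   with   (Gamma_p)_{ij} = gamma(|i - j|),
                       (r_p)_i = gamma(i),   i,j = 1..p.
Substitute the sample gammas (Toeplitz matrix and right-hand side of size 1):
  Gamma_p = [[2.0371]]
  r_p     = [-0.275]
With p = 1 this is the single equation gamma(0) phi_1 = gamma(1):
  phi_hat_1 = gamma(1) / gamma(0) = -0.275 / 2.0371 = -0.1350.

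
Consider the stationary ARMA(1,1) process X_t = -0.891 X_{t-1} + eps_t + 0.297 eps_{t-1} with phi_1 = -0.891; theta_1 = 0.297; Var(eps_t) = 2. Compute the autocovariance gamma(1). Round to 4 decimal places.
\gamma(1) = -4.2384

Multiply the model equation by X_{t-k} and take expectations. With theta_0 = psi_0 = 1 and psi_j the MA(infinity) weights, this gives
  gamma(k) - sum_i phi_i gamma(k-i) = c_k,
  c_k = sigma^2 * sum_{j=k..q} theta_j psi_{j-k}   (c_k = 0 for k > q),
using gamma(-m) = gamma(m).
psi-weights needed (psi_j = theta_j + sum_i phi_i psi_{j-i}):
  psi_1 = theta_1 + phi_1 = 0.297 + (-0.891) = -0.594
Right-hand sides:
  c_0 = sigma^2 (1 + theta_1 psi_1) = 2 * (1 + (0.297)(-0.594)) = 2 * 0.823582 = 1.647164
  c_1 = sigma^2 theta_1 = 2 * (0.297) = 0.594
  c_2 = 0
Equations for k = 0 and k = 1 (AR order 1):
  gamma(0) = phi_1 gamma(1) + c_0
  gamma(1) = phi_1 gamma(0) + c_1
Substituting the second into the first: gamma(0) (1 - phi_1^2) = c_0 + phi_1 c_1, so
  gamma(0) = (c_0 + phi_1 c_1) / (1 - phi_1^2) = (1.647164 + (-0.891)(0.594)) / (1 - (-0.891)^2) = 1.11791 / 0.206119 = 5.423615.
  gamma(1) = phi_1 gamma(0) + c_1 = (-0.891)(5.423615) + (0.594) = -4.238441.
Therefore gamma(1) = -4.2384 (to 4 decimal places).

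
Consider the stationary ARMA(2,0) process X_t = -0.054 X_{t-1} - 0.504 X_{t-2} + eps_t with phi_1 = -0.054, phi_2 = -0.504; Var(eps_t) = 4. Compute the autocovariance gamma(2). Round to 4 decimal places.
\gamma(2) = -2.6955

Multiply the model equation by X_{t-k} and take expectations. With theta_0 = psi_0 = 1 and psi_j the MA(infinity) weights, this gives
  gamma(k) - sum_i phi_i gamma(k-i) = c_k,
  c_k = sigma^2 * sum_{j=k..q} theta_j psi_{j-k}   (c_k = 0 for k > q),
using gamma(-m) = gamma(m).
Pure AR (q = 0): c_0 = sigma^2 = 4, c_k = 0 for k >= 1.
Equations for k = 0, 1, 2 (AR order 2, c_2 = 0):
  (E0) gamma(0) = phi_1 gamma(1) + phi_2 gamma(2) + c_0
  (E1) gamma(1) = phi_1 gamma(0) + phi_2 gamma(1) + c_1
  (E2) gamma(2) = phi_1 gamma(1) + phi_2 gamma(0)
From (E1): gamma(1) = A gamma(0) + B with
  A = phi_1 / (1 - phi_2) = -0.054 / 1.504 = -0.035904,   B = c_1 / (1 - phi_2) = 0 / 1.504 = 0.
Insert (E2) into (E0): gamma(0) (1 - phi_2^2) = phi_1 (1 + phi_2) gamma(1) + c_0.
  phi_1 (1 + phi_2) = (-0.054)(0.496) = -0.026784,   1 - phi_2^2 = 0.745984.
Replace gamma(1) by A gamma(0) + B and collect gamma(0):
  gamma(0) [0.745984 - (-0.026784)(-0.035904)] = c_0 = 4
  gamma(0) * 0.745022 = 4
  gamma(0) = 4 / 0.745022 = 5.368967.
  gamma(1) = A gamma(0) = (-0.035904)(5.368967) = -0.192769.
  gamma(2) = phi_1 gamma(1) + phi_2 gamma(0) = (-0.054)(-0.192769) + (-0.504)(5.368967) = -2.69555.
Therefore gamma(2) = -2.6955 (to 4 decimal places).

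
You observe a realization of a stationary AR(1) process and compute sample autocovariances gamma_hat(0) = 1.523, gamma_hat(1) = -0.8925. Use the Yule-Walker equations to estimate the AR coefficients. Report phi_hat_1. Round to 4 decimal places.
\hat\phi_{1} = -0.5860

The Yule-Walker equations for an AR(p) process read, in matrix form,
  Gamma_p phi = r_p,   with   (Gamma_p)_{ij} = gamma(|i - j|),
                       (r_p)_i = gamma(i),   i,j = 1..p.
Substitute the sample gammas (Toeplitz matrix and right-hand side of size 1):
  Gamma_p = [[1.523]]
  r_p     = [-0.8925]
With p = 1 this is the single equation gamma(0) phi_1 = gamma(1):
  phi_hat_1 = gamma(1) / gamma(0) = -0.8925 / 1.523 = -0.5860.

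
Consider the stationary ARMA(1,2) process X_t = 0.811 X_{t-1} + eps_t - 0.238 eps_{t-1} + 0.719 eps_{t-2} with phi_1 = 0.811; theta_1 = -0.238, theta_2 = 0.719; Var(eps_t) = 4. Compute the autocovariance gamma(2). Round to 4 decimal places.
\gamma(2) = 17.7049

Multiply the model equation by X_{t-k} and take expectations. With theta_0 = psi_0 = 1 and psi_j the MA(infinity) weights, this gives
  gamma(k) - sum_i phi_i gamma(k-i) = c_k,
  c_k = sigma^2 * sum_{j=k..q} theta_j psi_{j-k}   (c_k = 0 for k > q),
using gamma(-m) = gamma(m).
psi-weights needed (psi_j = theta_j + sum_i phi_i psi_{j-i}):
  psi_1 = theta_1 + phi_1 = -0.238 + (0.811) = 0.573
  psi_2 = theta_2 + phi_1 psi_1 = 0.719 + (0.811)(0.573) = 1.183703
Right-hand sides:
  c_0 = sigma^2 (1 + theta_1 psi_1 + theta_2 psi_2) = 4 * (1 + (-0.238)(0.573) + (0.719)(1.183703)) = 4 * 1.714708 = 6.858834
  c_1 = sigma^2 (theta_1 + theta_2 psi_1) = 4 * (-0.238 + (0.719)(0.573)) = 0.695948
  c_2 = sigma^2 theta_2 = 4 * (0.719) = 2.876
Equations for k = 0 and k = 1 (AR order 1):
  gamma(0) = phi_1 gamma(1) + c_0
  gamma(1) = phi_1 gamma(0) + c_1
Substituting the second into the first: gamma(0) (1 - phi_1^2) = c_0 + phi_1 c_1, so
  gamma(0) = (c_0 + phi_1 c_1) / (1 - phi_1^2) = (6.858834 + (0.811)(0.695948)) / (1 - (0.811)^2) = 7.423248 / 0.342279 = 21.68771.
  gamma(1) = phi_1 gamma(0) + c_1 = (0.811)(21.68771) + (0.695948) = 18.284681.
For k = 2: gamma(2) = phi_1 gamma(1) + c_2
  = (0.811)(18.284681) + (2.876) = 17.704876.
Therefore gamma(2) = 17.7049 (to 4 decimal places).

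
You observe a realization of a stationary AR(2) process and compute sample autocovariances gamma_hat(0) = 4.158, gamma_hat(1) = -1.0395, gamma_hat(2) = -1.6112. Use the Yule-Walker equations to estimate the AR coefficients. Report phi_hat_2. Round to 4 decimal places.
\hat\phi_{2} = -0.4800

The Yule-Walker equations for an AR(p) process read, in matrix form,
  Gamma_p phi = r_p,   with   (Gamma_p)_{ij} = gamma(|i - j|),
                       (r_p)_i = gamma(i),   i,j = 1..p.
Substitute the sample gammas (Toeplitz matrix and right-hand side of size 2):
  Gamma_p = [[4.158, -1.0395], [-1.0395, 4.158]]
  r_p     = [-1.0395, -1.6112]
Written out:
  4.158 phi_1 - 1.0395 phi_2 = -1.0395
  -1.0395 phi_1 + 4.158 phi_2 = -1.6112
Solve by Cramer's rule:
  det = gamma(0)^2 - gamma(1)^2 = (4.158)^2 - (-1.0395)^2 = 17.288964 - 1.08056025 = 16.20840375
  phi_hat_1 = [gamma(1) gamma(0) - gamma(1) gamma(2)] / det = [(-1.0395)(4.158) - (-1.0395)(-1.6112)] / 16.20840375 = -5.9970834 / 16.20840375 = -0.37
  phi_hat_2 = [gamma(0) gamma(2) - gamma(1)^2] / det = [(4.158)(-1.6112) - (-1.0395)^2] / 16.20840375 = -7.77992985 / 16.20840375 = -0.48
So phi_hat = [-0.3700, -0.4800].
Therefore phi_hat_2 = -0.4800.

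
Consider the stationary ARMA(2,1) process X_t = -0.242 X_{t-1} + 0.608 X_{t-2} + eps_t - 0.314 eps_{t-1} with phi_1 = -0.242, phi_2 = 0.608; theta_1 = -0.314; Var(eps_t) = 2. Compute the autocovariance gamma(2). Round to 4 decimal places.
\gamma(2) = 6.1590

Multiply the model equation by X_{t-k} and take expectations. With theta_0 = psi_0 = 1 and psi_j the MA(infinity) weights, this gives
  gamma(k) - sum_i phi_i gamma(k-i) = c_k,
  c_k = sigma^2 * sum_{j=k..q} theta_j psi_{j-k}   (c_k = 0 for k > q),
using gamma(-m) = gamma(m).
psi-weights needed (psi_j = theta_j + sum_i phi_i psi_{j-i}):
  psi_1 = theta_1 + phi_1 = -0.314 + (-0.242) = -0.556
Right-hand sides:
  c_0 = sigma^2 (1 + theta_1 psi_1) = 2 * (1 + (-0.314)(-0.556)) = 2 * 1.174584 = 2.349168
  c_1 = sigma^2 theta_1 = 2 * (-0.314) = -0.628
  c_2 = 0
Equations for k = 0, 1, 2 (AR order 2, c_2 = 0):
  (E0) gamma(0) = phi_1 gamma(1) + phi_2 gamma(2) + c_0
  (E1) gamma(1) = phi_1 gamma(0) + phi_2 gamma(1) + c_1
  (E2) gamma(2) = phi_1 gamma(1) + phi_2 gamma(0)
From (E1): gamma(1) = A gamma(0) + B with
  A = phi_1 / (1 - phi_2) = -0.242 / 0.392 = -0.617347,   B = c_1 / (1 - phi_2) = -0.628 / 0.392 = -1.602041.
Insert (E2) into (E0): gamma(0) (1 - phi_2^2) = phi_1 (1 + phi_2) gamma(1) + c_0.
  phi_1 (1 + phi_2) = (-0.242)(1.608) = -0.389136,   1 - phi_2^2 = 0.630336.
Replace gamma(1) by A gamma(0) + B and collect gamma(0):
  gamma(0) [0.630336 - (-0.389136)(-0.617347)] = (-0.389136)(-1.602041) + 2.349168
  gamma(0) * 0.390104 = 2.97258
  gamma(0) = 2.97258 / 0.390104 = 7.619966.
  gamma(1) = A gamma(0) + B = (-0.617347)(7.619966) + (-1.602041) = -6.306203.
  gamma(2) = phi_1 gamma(1) + phi_2 gamma(0) = (-0.242)(-6.306203) + (0.608)(7.619966) = 6.15904.
Therefore gamma(2) = 6.1590 (to 4 decimal places).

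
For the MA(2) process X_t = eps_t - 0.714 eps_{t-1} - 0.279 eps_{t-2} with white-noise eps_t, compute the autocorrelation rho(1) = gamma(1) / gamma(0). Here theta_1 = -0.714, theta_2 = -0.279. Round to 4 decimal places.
\rho(1) = -0.3243

For an MA(q) process with theta_0 = 1, the autocovariance is
  gamma(k) = sigma^2 * sum_{i=0..q-k} theta_i * theta_{i+k},
and rho(k) = gamma(k) / gamma(0). Sigma^2 cancels.
  numerator   = (1)*(-0.714) + (-0.714)*(-0.279) = -0.514794.
  denominator = (1)^2 + (-0.714)^2 + (-0.279)^2 = 1.587637.
  rho(1) = -0.514794 / 1.587637 = -0.3243.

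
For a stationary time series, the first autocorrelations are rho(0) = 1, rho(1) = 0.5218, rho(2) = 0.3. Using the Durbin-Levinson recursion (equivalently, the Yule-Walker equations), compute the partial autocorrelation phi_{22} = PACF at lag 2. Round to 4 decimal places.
\phi_{22} = 0.0381

The PACF at lag k is phi_{kk}, the last component of the solution
to the Yule-Walker system G_k phi = r_k where
  (G_k)_{ij} = rho(|i - j|), (r_k)_i = rho(i), i,j = 1..k.
Equivalently, Durbin-Levinson gives phi_{kk} iteratively:
  phi_{11} = rho(1)
  phi_{kk} = [rho(k) - sum_{j=1..k-1} phi_{k-1,j} rho(k-j)]
            / [1 - sum_{j=1..k-1} phi_{k-1,j} rho(j)],
  phi_{k,j} = phi_{k-1,j} - phi_{kk} phi_{k-1,k-j},  j = 1..k-1.
Step k = 1:
  phi_11 = rho(1) = 0.5218.
Step k = 2:
  phi_22 = [rho(2) - phi_11 rho(1)] / [1 - phi_11 rho(1)] = [0.3 - (0.5218)(0.5218)] / [1 - (0.5218)(0.5218)]
         = 0.02772476 / 0.72772476 = 0.0381.
Therefore phi_{22} = 0.0381.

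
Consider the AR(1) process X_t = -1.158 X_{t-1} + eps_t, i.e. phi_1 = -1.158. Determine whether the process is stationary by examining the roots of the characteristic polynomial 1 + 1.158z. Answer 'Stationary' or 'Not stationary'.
\text{Not stationary}

The AR(p) characteristic polynomial is P(z) = 1 + 1.158z.
Stationarity requires all roots to lie outside the unit circle, i.e. |z| > 1 for every root.
This is linear in z: 1 + (1.158) z = 0  =>  z = -1/(1.158) = -0.863558,  |z| = 0.863558.
Moduli of all roots: 0.8636.
All moduli strictly greater than 1? No.
Verdict: Not stationary.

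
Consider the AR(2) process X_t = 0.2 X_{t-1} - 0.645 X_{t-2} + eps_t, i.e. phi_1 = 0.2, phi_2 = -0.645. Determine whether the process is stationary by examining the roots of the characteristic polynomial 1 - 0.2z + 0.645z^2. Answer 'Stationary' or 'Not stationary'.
\text{Stationary}

The AR(p) characteristic polynomial is P(z) = 1 - 0.2z + 0.645z^2.
Stationarity requires all roots to lie outside the unit circle, i.e. |z| > 1 for every root.
Set 1 + (-0.2) z + (0.645) z^2 = 0, i.e. a z^2 + b z + c = 0 with a = 0.645, b = -0.2, c = 1.
Discriminant D = b^2 - 4ac = (-0.2)^2 - 4*(0.645)*1 = 0.04 - (2.58) = -2.54.
D < 0, so the roots are the complex-conjugate pair z = (-b +/- i sqrt(-D)) / (2a) = 0.155 +/- 1.2355i.
For a conjugate pair |z|^2 = z * conj(z) = (product of roots) = c/a = 1/(0.645) = 1.550388, so |z| = sqrt(1.550388) = 1.2451 for both roots.
Moduli of all roots: 1.2451, 1.2451.
All moduli strictly greater than 1? Yes.
Verdict: Stationary.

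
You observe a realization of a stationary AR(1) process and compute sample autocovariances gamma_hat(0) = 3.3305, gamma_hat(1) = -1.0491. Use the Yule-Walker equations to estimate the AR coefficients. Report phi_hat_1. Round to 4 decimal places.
\hat\phi_{1} = -0.3150

The Yule-Walker equations for an AR(p) process read, in matrix form,
  Gamma_p phi = r_p,   with   (Gamma_p)_{ij} = gamma(|i - j|),
                       (r_p)_i = gamma(i),   i,j = 1..p.
Substitute the sample gammas (Toeplitz matrix and right-hand side of size 1):
  Gamma_p = [[3.3305]]
  r_p     = [-1.0491]
With p = 1 this is the single equation gamma(0) phi_1 = gamma(1):
  phi_hat_1 = gamma(1) / gamma(0) = -1.0491 / 3.3305 = -0.3150.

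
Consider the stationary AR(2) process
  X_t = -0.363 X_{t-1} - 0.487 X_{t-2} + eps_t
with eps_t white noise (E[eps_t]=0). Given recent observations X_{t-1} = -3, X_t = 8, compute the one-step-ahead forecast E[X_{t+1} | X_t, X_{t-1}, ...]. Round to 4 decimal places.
E[X_{t+1} \mid \mathcal F_t] = -1.4430

For an AR(p) model X_t = c + sum_i phi_i X_{t-i} + eps_t, the
one-step-ahead conditional mean is
  E[X_{t+1} | X_t, ...] = c + sum_i phi_i X_{t+1-i}.
Substitute known values:
  E[X_{t+1} | ...] = (-0.363) * (8) + (-0.487) * (-3)
                   = -1.4430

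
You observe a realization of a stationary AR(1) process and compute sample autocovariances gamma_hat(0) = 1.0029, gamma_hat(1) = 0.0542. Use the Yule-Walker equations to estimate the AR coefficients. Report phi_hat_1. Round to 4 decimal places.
\hat\phi_{1} = 0.0540

The Yule-Walker equations for an AR(p) process read, in matrix form,
  Gamma_p phi = r_p,   with   (Gamma_p)_{ij} = gamma(|i - j|),
                       (r_p)_i = gamma(i),   i,j = 1..p.
Substitute the sample gammas (Toeplitz matrix and right-hand side of size 1):
  Gamma_p = [[1.0029]]
  r_p     = [0.0542]
With p = 1 this is the single equation gamma(0) phi_1 = gamma(1):
  phi_hat_1 = gamma(1) / gamma(0) = 0.0542 / 1.0029 = 0.0540.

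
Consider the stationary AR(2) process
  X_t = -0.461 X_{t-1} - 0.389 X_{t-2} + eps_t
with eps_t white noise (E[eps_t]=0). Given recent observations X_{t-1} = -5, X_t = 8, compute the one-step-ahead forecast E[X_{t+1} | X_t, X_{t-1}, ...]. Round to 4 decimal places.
E[X_{t+1} \mid \mathcal F_t] = -1.7430

For an AR(p) model X_t = c + sum_i phi_i X_{t-i} + eps_t, the
one-step-ahead conditional mean is
  E[X_{t+1} | X_t, ...] = c + sum_i phi_i X_{t+1-i}.
Substitute known values:
  E[X_{t+1} | ...] = (-0.461) * (8) + (-0.389) * (-5)
                   = -1.7430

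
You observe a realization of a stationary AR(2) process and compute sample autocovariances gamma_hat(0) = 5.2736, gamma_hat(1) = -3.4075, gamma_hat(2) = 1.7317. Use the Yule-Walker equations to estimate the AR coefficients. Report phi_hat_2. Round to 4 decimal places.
\hat\phi_{2} = -0.1530

The Yule-Walker equations for an AR(p) process read, in matrix form,
  Gamma_p phi = r_p,   with   (Gamma_p)_{ij} = gamma(|i - j|),
                       (r_p)_i = gamma(i),   i,j = 1..p.
Substitute the sample gammas (Toeplitz matrix and right-hand side of size 2):
  Gamma_p = [[5.2736, -3.4075], [-3.4075, 5.2736]]
  r_p     = [-3.4075, 1.7317]
Written out:
  5.2736 phi_1 - 3.4075 phi_2 = -3.4075
  -3.4075 phi_1 + 5.2736 phi_2 = 1.7317
Solve by Cramer's rule:
  det = gamma(0)^2 - gamma(1)^2 = (5.2736)^2 - (-3.4075)^2 = 27.81085696 - 11.61105625 = 16.19980071
  phi_hat_1 = [gamma(1) gamma(0) - gamma(1) gamma(2)] / det = [(-3.4075)(5.2736) - (-3.4075)(1.7317)] / 16.19980071 = -12.06902425 / 16.19980071 = -0.745
  phi_hat_2 = [gamma(0) gamma(2) - gamma(1)^2] / det = [(5.2736)(1.7317) - (-3.4075)^2] / 16.19980071 = -2.47876313 / 16.19980071 = -0.153
So phi_hat = [-0.7450, -0.1530].
Therefore phi_hat_2 = -0.1530.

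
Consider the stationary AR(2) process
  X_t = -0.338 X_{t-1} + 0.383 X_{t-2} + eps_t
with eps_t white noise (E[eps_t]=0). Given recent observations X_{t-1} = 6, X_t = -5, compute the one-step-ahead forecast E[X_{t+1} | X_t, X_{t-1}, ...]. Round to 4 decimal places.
E[X_{t+1} \mid \mathcal F_t] = 3.9880

For an AR(p) model X_t = c + sum_i phi_i X_{t-i} + eps_t, the
one-step-ahead conditional mean is
  E[X_{t+1} | X_t, ...] = c + sum_i phi_i X_{t+1-i}.
Substitute known values:
  E[X_{t+1} | ...] = (-0.338) * (-5) + (0.383) * (6)
                   = 3.9880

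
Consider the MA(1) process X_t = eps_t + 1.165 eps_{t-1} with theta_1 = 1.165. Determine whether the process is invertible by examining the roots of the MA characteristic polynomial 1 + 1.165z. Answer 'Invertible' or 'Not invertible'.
\text{Not invertible}

The MA(q) characteristic polynomial is P(z) = 1 + 1.165z.
Invertibility requires all roots to lie outside the unit circle, i.e. |z| > 1 for every root.
This is linear in z: 1 + (1.165) z = 0  =>  z = -1/(1.165) = -0.858369,  |z| = 0.858369.
Moduli of all roots: 0.8584.
All moduli strictly greater than 1? No.
Verdict: Not invertible.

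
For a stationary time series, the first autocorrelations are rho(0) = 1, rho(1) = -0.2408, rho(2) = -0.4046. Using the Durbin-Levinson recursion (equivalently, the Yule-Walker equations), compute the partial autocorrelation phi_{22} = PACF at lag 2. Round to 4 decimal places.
\phi_{22} = -0.4911

The PACF at lag k is phi_{kk}, the last component of the solution
to the Yule-Walker system G_k phi = r_k where
  (G_k)_{ij} = rho(|i - j|), (r_k)_i = rho(i), i,j = 1..k.
Equivalently, Durbin-Levinson gives phi_{kk} iteratively:
  phi_{11} = rho(1)
  phi_{kk} = [rho(k) - sum_{j=1..k-1} phi_{k-1,j} rho(k-j)]
            / [1 - sum_{j=1..k-1} phi_{k-1,j} rho(j)],
  phi_{k,j} = phi_{k-1,j} - phi_{kk} phi_{k-1,k-j},  j = 1..k-1.
Step k = 1:
  phi_11 = rho(1) = -0.2408.
Step k = 2:
  phi_22 = [rho(2) - phi_11 rho(1)] / [1 - phi_11 rho(1)] = [-0.4046 - (-0.2408)(-0.2408)] / [1 - (-0.2408)(-0.2408)]
         = -0.46258464 / 0.94201536 = -0.4911.
Therefore phi_{22} = -0.4911.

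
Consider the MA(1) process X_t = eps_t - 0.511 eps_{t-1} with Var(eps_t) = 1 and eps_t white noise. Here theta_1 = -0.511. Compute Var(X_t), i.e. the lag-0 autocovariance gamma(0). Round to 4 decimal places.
\gamma(0) = 1.2611

For an MA(q) process X_t = eps_t + sum_i theta_i eps_{t-i} with
Var(eps_t) = sigma^2, the variance is
  gamma(0) = sigma^2 * (1 + sum_i theta_i^2).
  sum_i theta_i^2 = (-0.511)^2 = 0.261121.
  gamma(0) = 1 * (1 + 0.261121) = 1 * 1.261121 = 1.261121, which rounds to 1.2611.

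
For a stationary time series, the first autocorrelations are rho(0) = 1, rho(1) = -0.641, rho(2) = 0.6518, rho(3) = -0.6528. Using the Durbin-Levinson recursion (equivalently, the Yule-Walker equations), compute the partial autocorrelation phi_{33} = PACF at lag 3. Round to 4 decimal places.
\phi_{33} = -0.2930

The PACF at lag k is phi_{kk}, the last component of the solution
to the Yule-Walker system G_k phi = r_k where
  (G_k)_{ij} = rho(|i - j|), (r_k)_i = rho(i), i,j = 1..k.
Equivalently, Durbin-Levinson gives phi_{kk} iteratively:
  phi_{11} = rho(1)
  phi_{kk} = [rho(k) - sum_{j=1..k-1} phi_{k-1,j} rho(k-j)]
            / [1 - sum_{j=1..k-1} phi_{k-1,j} rho(j)],
  phi_{k,j} = phi_{k-1,j} - phi_{kk} phi_{k-1,k-j},  j = 1..k-1.
Step k = 1:
  phi_11 = rho(1) = -0.641.
Step k = 2:
  phi_22 = [rho(2) - phi_11 rho(1)] / [1 - phi_11 rho(1)] = [0.6518 - (-0.641)(-0.641)] / [1 - (-0.641)(-0.641)]
         = 0.240919 / 0.589119 = 0.408948.
  Update: phi_21 = phi_11 - phi_22 phi_11 = -0.641 - (0.408948)(-0.641) = -0.378864.
Step k = 3:
  phi_33 = [rho(3) - phi_21 rho(2) - phi_22 rho(1)] / [1 - phi_21 rho(1) - phi_22 rho(2)]
    numerator   = -0.6528 - (-0.378864)(0.6518) - (0.408948)(-0.641) = -0.14372057
    denominator = 1 - (-0.378864)(-0.641) - (0.408948)(0.6518) = 0.49059567
  phi_33 = -0.14372057 / 0.49059567 = -0.293.
Therefore phi_{33} = -0.2930.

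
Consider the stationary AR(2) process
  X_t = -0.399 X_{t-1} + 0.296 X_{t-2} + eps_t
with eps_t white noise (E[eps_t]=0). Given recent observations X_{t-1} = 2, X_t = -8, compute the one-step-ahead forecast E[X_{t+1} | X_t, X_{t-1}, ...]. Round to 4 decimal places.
E[X_{t+1} \mid \mathcal F_t] = 3.7840

For an AR(p) model X_t = c + sum_i phi_i X_{t-i} + eps_t, the
one-step-ahead conditional mean is
  E[X_{t+1} | X_t, ...] = c + sum_i phi_i X_{t+1-i}.
Substitute known values:
  E[X_{t+1} | ...] = (-0.399) * (-8) + (0.296) * (2)
                   = 3.7840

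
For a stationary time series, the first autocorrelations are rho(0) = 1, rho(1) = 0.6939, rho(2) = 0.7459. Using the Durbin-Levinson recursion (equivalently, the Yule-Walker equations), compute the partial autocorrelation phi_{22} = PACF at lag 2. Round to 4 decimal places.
\phi_{22} = 0.5099

The PACF at lag k is phi_{kk}, the last component of the solution
to the Yule-Walker system G_k phi = r_k where
  (G_k)_{ij} = rho(|i - j|), (r_k)_i = rho(i), i,j = 1..k.
Equivalently, Durbin-Levinson gives phi_{kk} iteratively:
  phi_{11} = rho(1)
  phi_{kk} = [rho(k) - sum_{j=1..k-1} phi_{k-1,j} rho(k-j)]
            / [1 - sum_{j=1..k-1} phi_{k-1,j} rho(j)],
  phi_{k,j} = phi_{k-1,j} - phi_{kk} phi_{k-1,k-j},  j = 1..k-1.
Step k = 1:
  phi_11 = rho(1) = 0.6939.
Step k = 2:
  phi_22 = [rho(2) - phi_11 rho(1)] / [1 - phi_11 rho(1)] = [0.7459 - (0.6939)(0.6939)] / [1 - (0.6939)(0.6939)]
         = 0.26440279 / 0.51850279 = 0.5099.
Therefore phi_{22} = 0.5099.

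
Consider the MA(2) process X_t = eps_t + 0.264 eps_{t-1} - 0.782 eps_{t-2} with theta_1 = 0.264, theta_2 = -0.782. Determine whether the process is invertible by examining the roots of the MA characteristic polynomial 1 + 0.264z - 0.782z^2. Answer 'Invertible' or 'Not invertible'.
\text{Not invertible}

The MA(q) characteristic polynomial is P(z) = 1 + 0.264z - 0.782z^2.
Invertibility requires all roots to lie outside the unit circle, i.e. |z| > 1 for every root.
Set 1 + (0.264) z + (-0.782) z^2 = 0, i.e. a z^2 + b z + c = 0 with a = -0.782, b = 0.264, c = 1.
Discriminant D = b^2 - 4ac = (0.264)^2 - 4*(-0.782)*1 = 0.069696 - (-3.128) = 3.197696.
D >= 0, so the roots are real: z = (-b +/- sqrt(D)) / (2a) = (-0.264 +/- 1.78821) / (-1.564).
  z_1 = (-0.264 + 1.78821) / (-1.564) = -0.9746,   |z_1| = 0.9746.
  z_2 = (-0.264 - 1.78821) / (-1.564) = 1.3122,   |z_2| = 1.3122.
Moduli of all roots: 0.9746, 1.3122.
All moduli strictly greater than 1? No.
Verdict: Not invertible.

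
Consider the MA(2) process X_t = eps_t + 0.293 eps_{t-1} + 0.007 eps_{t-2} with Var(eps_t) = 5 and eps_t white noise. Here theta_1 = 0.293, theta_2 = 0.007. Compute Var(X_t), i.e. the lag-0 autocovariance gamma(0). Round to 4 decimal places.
\gamma(0) = 5.4295

For an MA(q) process X_t = eps_t + sum_i theta_i eps_{t-i} with
Var(eps_t) = sigma^2, the variance is
  gamma(0) = sigma^2 * (1 + sum_i theta_i^2).
  sum_i theta_i^2 = (0.293)^2 + (0.007)^2 = 0.085849 + 0.000049 = 0.085898.
  gamma(0) = 5 * (1 + 0.085898) = 5 * 1.085898 = 5.42949, which rounds to 5.4295.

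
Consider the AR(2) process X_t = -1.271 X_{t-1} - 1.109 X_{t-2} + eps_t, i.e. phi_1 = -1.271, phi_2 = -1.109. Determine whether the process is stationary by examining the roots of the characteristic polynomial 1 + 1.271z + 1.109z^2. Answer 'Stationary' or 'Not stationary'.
\text{Not stationary}

The AR(p) characteristic polynomial is P(z) = 1 + 1.271z + 1.109z^2.
Stationarity requires all roots to lie outside the unit circle, i.e. |z| > 1 for every root.
Set 1 + (1.271) z + (1.109) z^2 = 0, i.e. a z^2 + b z + c = 0 with a = 1.109, b = 1.271, c = 1.
Discriminant D = b^2 - 4ac = (1.271)^2 - 4*(1.109)*1 = 1.615441 - (4.436) = -2.820559.
D < 0, so the roots are the complex-conjugate pair z = (-b +/- i sqrt(-D)) / (2a) = -0.573 +/- 0.7572i.
For a conjugate pair |z|^2 = z * conj(z) = (product of roots) = c/a = 1/(1.109) = 0.901713, so |z| = sqrt(0.901713) = 0.9496 for both roots.
Moduli of all roots: 0.9496, 0.9496.
All moduli strictly greater than 1? No.
Verdict: Not stationary.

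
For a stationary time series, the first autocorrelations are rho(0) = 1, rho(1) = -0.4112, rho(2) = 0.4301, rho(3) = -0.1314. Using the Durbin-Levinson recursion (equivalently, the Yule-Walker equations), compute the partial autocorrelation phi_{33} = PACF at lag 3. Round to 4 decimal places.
\phi_{33} = 0.1590

The PACF at lag k is phi_{kk}, the last component of the solution
to the Yule-Walker system G_k phi = r_k where
  (G_k)_{ij} = rho(|i - j|), (r_k)_i = rho(i), i,j = 1..k.
Equivalently, Durbin-Levinson gives phi_{kk} iteratively:
  phi_{11} = rho(1)
  phi_{kk} = [rho(k) - sum_{j=1..k-1} phi_{k-1,j} rho(k-j)]
            / [1 - sum_{j=1..k-1} phi_{k-1,j} rho(j)],
  phi_{k,j} = phi_{k-1,j} - phi_{kk} phi_{k-1,k-j},  j = 1..k-1.
Step k = 1:
  phi_11 = rho(1) = -0.4112.
Step k = 2:
  phi_22 = [rho(2) - phi_11 rho(1)] / [1 - phi_11 rho(1)] = [0.4301 - (-0.4112)(-0.4112)] / [1 - (-0.4112)(-0.4112)]
         = 0.26101456 / 0.83091456 = 0.314129.
  Update: phi_21 = phi_11 - phi_22 phi_11 = -0.4112 - (0.314129)(-0.4112) = -0.28203.
Step k = 3:
  phi_33 = [rho(3) - phi_21 rho(2) - phi_22 rho(1)] / [1 - phi_21 rho(1) - phi_22 rho(2)]
    numerator   = -0.1314 - (-0.28203)(0.4301) - (0.314129)(-0.4112) = 0.11907107
    denominator = 1 - (-0.28203)(-0.4112) - (0.314129)(0.4301) = 0.74892225
  phi_33 = 0.11907107 / 0.74892225 = 0.159.
Therefore phi_{33} = 0.1590.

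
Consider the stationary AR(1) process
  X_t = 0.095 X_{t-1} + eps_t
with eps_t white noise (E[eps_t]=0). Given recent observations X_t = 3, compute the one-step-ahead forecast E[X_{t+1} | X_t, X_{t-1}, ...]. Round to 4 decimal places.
E[X_{t+1} \mid \mathcal F_t] = 0.2850

For an AR(p) model X_t = c + sum_i phi_i X_{t-i} + eps_t, the
one-step-ahead conditional mean is
  E[X_{t+1} | X_t, ...] = c + sum_i phi_i X_{t+1-i}.
Substitute known values:
  E[X_{t+1} | ...] = (0.095) * (3)
                   = 0.2850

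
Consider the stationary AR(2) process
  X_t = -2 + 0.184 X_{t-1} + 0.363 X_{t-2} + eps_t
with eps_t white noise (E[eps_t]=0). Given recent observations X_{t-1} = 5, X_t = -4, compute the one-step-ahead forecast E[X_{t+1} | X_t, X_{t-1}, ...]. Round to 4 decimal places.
E[X_{t+1} \mid \mathcal F_t] = -0.9210

For an AR(p) model X_t = c + sum_i phi_i X_{t-i} + eps_t, the
one-step-ahead conditional mean is
  E[X_{t+1} | X_t, ...] = c + sum_i phi_i X_{t+1-i}.
Substitute known values:
  E[X_{t+1} | ...] = -2 + (0.184) * (-4) + (0.363) * (5)
                   = -0.9210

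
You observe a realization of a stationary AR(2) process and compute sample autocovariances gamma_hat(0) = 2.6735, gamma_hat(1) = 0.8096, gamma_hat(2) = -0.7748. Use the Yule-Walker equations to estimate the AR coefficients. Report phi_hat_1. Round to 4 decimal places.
\hat\phi_{1} = 0.4300

The Yule-Walker equations for an AR(p) process read, in matrix form,
  Gamma_p phi = r_p,   with   (Gamma_p)_{ij} = gamma(|i - j|),
                       (r_p)_i = gamma(i),   i,j = 1..p.
Substitute the sample gammas (Toeplitz matrix and right-hand side of size 2):
  Gamma_p = [[2.6735, 0.8096], [0.8096, 2.6735]]
  r_p     = [0.8096, -0.7748]
Written out:
  2.6735 phi_1 + 0.8096 phi_2 = 0.8096
  0.8096 phi_1 + 2.6735 phi_2 = -0.7748
Solve by Cramer's rule:
  det = gamma(0)^2 - gamma(1)^2 = (2.6735)^2 - (0.8096)^2 = 7.14760225 - 0.65545216 = 6.49215009
  phi_hat_1 = [gamma(1) gamma(0) - gamma(1) gamma(2)] / det = [(0.8096)(2.6735) - (0.8096)(-0.7748)] / 6.49215009 = 2.79174368 / 6.49215009 = 0.43
  phi_hat_2 = [gamma(0) gamma(2) - gamma(1)^2] / det = [(2.6735)(-0.7748) - (0.8096)^2] / 6.49215009 = -2.72687996 / 6.49215009 = -0.42
So phi_hat = [0.4300, -0.4200].
Therefore phi_hat_1 = 0.4300.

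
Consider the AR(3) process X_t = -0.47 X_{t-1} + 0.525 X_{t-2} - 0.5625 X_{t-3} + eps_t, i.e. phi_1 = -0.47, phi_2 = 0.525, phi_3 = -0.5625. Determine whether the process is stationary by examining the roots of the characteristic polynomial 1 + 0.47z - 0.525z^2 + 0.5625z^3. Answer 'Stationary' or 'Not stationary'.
\text{Not stationary}

The AR(p) characteristic polynomial is P(z) = 1 + 0.47z - 0.525z^2 + 0.5625z^3.
Stationarity requires all roots to lie outside the unit circle, i.e. |z| > 1 for every root.
Degree 3: look for a simple real root z0 first, then factor out (1 - z/z0) and solve the remaining quadratic.
Testing z0 = -0.8: P(-0.8) = 1 + (0.47)(-0.8) + (-0.525)(-0.8)^2 + (0.5625)(-0.8)^3
  = 1 + (-0.376) + (-0.336) + (-0.288) = 0.  So z_0 = -0.8 is a root, |z_0| = 0.8.
Divide out the factor (1 + 1.25 z) = (1 - z/z0) (since 1/z0 = -1.25):
  P(z) = (1 + 1.25 z)(1 + (-0.78) z + (0.45) z^2)
  [check: z-coef -0.78 - (-1.25) = 0.47; z^2-coef 0.45 - (-1.25)(-0.78) = -0.525; z^3-coef -(-1.25)(0.45) = 0.5625.]
Remaining roots from the quadratic factor 1 + (-0.78) z + (0.45) z^2:
  Set 1 + (-0.78) z + (0.45) z^2 = 0, i.e. a z^2 + b z + c = 0 with a = 0.45, b = -0.78, c = 1.
  Discriminant D = b^2 - 4ac = (-0.78)^2 - 4*(0.45)*1 = 0.6084 - (1.8) = -1.1916.
  D < 0, so the roots are the complex-conjugate pair z = (-b +/- i sqrt(-D)) / (2a) = 0.8667 +/- 1.2129i.
  For a conjugate pair |z|^2 = z * conj(z) = (product of roots) = c/a = 1/(0.45) = 2.222222, so |z| = sqrt(2.222222) = 1.4907 for both roots.
Moduli of all roots: 0.8000, 1.4907, 1.4907.
All moduli strictly greater than 1? No.
Verdict: Not stationary.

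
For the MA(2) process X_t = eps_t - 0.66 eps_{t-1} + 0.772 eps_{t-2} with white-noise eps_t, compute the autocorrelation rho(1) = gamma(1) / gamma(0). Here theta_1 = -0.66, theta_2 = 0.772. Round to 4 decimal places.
\rho(1) = -0.5757

For an MA(q) process with theta_0 = 1, the autocovariance is
  gamma(k) = sigma^2 * sum_{i=0..q-k} theta_i * theta_{i+k},
and rho(k) = gamma(k) / gamma(0). Sigma^2 cancels.
  numerator   = (1)*(-0.66) + (-0.66)*(0.772) = -1.16952.
  denominator = (1)^2 + (-0.66)^2 + (0.772)^2 = 2.031584.
  rho(1) = -1.16952 / 2.031584 = -0.5757.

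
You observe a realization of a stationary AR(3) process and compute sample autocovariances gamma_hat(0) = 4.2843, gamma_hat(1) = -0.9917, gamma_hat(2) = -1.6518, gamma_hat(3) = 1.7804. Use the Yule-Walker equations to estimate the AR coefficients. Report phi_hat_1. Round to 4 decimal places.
\hat\phi_{1} = -0.2280

The Yule-Walker equations for an AR(p) process read, in matrix form,
  Gamma_p phi = r_p,   with   (Gamma_p)_{ij} = gamma(|i - j|),
                       (r_p)_i = gamma(i),   i,j = 1..p.
Substitute the sample gammas (Toeplitz matrix and right-hand side of size 3):
  Gamma_p = [[4.2843, -0.9917, -1.6518], [-0.9917, 4.2843, -0.9917], [-1.6518, -0.9917, 4.2843]]
  r_p     = [-0.9917, -1.6518, 1.7804]
Written out (R1..R3):
  (R1) 4.2843 phi_1 - 0.9917 phi_2 - 1.6518 phi_3 = -0.9917
  (R2) -0.9917 phi_1 + 4.2843 phi_2 - 0.9917 phi_3 = -1.6518
  (R3) -1.6518 phi_1 - 0.9917 phi_2 + 4.2843 phi_3 = 1.7804
Gaussian elimination:
  R2 <- R2 - (-0.9917/4.2843) R1 = R2 - (-0.231473) R1:  4.054748 phi_2 - 1.374047 phi_3 = -1.881352
  R3 <- R3 - (-1.6518/4.2843) R1 = R3 - (-0.385547) R1:  -1.374047 phi_2 + 3.647453 phi_3 = 1.398053
  R3 <- R3 - (-1.374047/4.054748) R2 = R3 - (-0.338874) R2:  3.181825 phi_3 = 0.760512
Back-substitution:
  phi_hat_3 = 0.760512 / 3.181825 = 0.239018
  phi_hat_2 = (-1.881352 - (-1.374047)(0.239018)) / 4.054748 = -0.382991
  phi_hat_1 = (-0.9917 - (-0.9917)(-0.382991) - (-1.6518)(0.239018)) / 4.2843 = -0.227972
So phi_hat = [-0.2280, -0.3830, 0.2390].
Therefore phi_hat_1 = -0.2280.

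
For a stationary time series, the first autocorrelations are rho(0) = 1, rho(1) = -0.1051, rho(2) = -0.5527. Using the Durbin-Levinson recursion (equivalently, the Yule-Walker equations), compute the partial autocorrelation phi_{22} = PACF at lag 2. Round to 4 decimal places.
\phi_{22} = -0.5700

The PACF at lag k is phi_{kk}, the last component of the solution
to the Yule-Walker system G_k phi = r_k where
  (G_k)_{ij} = rho(|i - j|), (r_k)_i = rho(i), i,j = 1..k.
Equivalently, Durbin-Levinson gives phi_{kk} iteratively:
  phi_{11} = rho(1)
  phi_{kk} = [rho(k) - sum_{j=1..k-1} phi_{k-1,j} rho(k-j)]
            / [1 - sum_{j=1..k-1} phi_{k-1,j} rho(j)],
  phi_{k,j} = phi_{k-1,j} - phi_{kk} phi_{k-1,k-j},  j = 1..k-1.
Step k = 1:
  phi_11 = rho(1) = -0.1051.
Step k = 2:
  phi_22 = [rho(2) - phi_11 rho(1)] / [1 - phi_11 rho(1)] = [-0.5527 - (-0.1051)(-0.1051)] / [1 - (-0.1051)(-0.1051)]
         = -0.56374601 / 0.98895399 = -0.57.
Therefore phi_{22} = -0.5700.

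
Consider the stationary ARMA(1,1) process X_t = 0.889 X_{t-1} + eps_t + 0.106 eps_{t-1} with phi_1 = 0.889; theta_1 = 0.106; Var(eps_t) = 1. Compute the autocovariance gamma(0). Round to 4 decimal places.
\gamma(0) = 5.7216

Multiply the model equation by X_{t-k} and take expectations. With theta_0 = psi_0 = 1 and psi_j the MA(infinity) weights, this gives
  gamma(k) - sum_i phi_i gamma(k-i) = c_k,
  c_k = sigma^2 * sum_{j=k..q} theta_j psi_{j-k}   (c_k = 0 for k > q),
using gamma(-m) = gamma(m).
psi-weights needed (psi_j = theta_j + sum_i phi_i psi_{j-i}):
  psi_1 = theta_1 + phi_1 = 0.106 + (0.889) = 0.995
Right-hand sides:
  c_0 = sigma^2 (1 + theta_1 psi_1) = 1 * (1 + (0.106)(0.995)) = 1 * 1.10547 = 1.10547
  c_1 = sigma^2 theta_1 = 1 * (0.106) = 0.106
  c_2 = 0
Equations for k = 0 and k = 1 (AR order 1):
  gamma(0) = phi_1 gamma(1) + c_0
  gamma(1) = phi_1 gamma(0) + c_1
Substituting the second into the first: gamma(0) (1 - phi_1^2) = c_0 + phi_1 c_1, so
  gamma(0) = (c_0 + phi_1 c_1) / (1 - phi_1^2) = (1.10547 + (0.889)(0.106)) / (1 - (0.889)^2) = 1.199704 / 0.209679 = 5.721622.
Therefore gamma(0) = 5.7216 (to 4 decimal places).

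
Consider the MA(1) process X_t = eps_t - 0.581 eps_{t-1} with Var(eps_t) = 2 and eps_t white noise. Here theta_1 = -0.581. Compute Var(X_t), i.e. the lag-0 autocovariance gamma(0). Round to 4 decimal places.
\gamma(0) = 2.6751

For an MA(q) process X_t = eps_t + sum_i theta_i eps_{t-i} with
Var(eps_t) = sigma^2, the variance is
  gamma(0) = sigma^2 * (1 + sum_i theta_i^2).
  sum_i theta_i^2 = (-0.581)^2 = 0.337561.
  gamma(0) = 2 * (1 + 0.337561) = 2 * 1.337561 = 2.675122, which rounds to 2.6751.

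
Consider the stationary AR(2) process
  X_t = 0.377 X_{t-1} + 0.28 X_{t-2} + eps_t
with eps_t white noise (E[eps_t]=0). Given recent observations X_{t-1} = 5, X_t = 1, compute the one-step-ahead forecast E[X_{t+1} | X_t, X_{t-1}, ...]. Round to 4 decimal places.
E[X_{t+1} \mid \mathcal F_t] = 1.7770

For an AR(p) model X_t = c + sum_i phi_i X_{t-i} + eps_t, the
one-step-ahead conditional mean is
  E[X_{t+1} | X_t, ...] = c + sum_i phi_i X_{t+1-i}.
Substitute known values:
  E[X_{t+1} | ...] = (0.377) * (1) + (0.28) * (5)
                   = 1.7770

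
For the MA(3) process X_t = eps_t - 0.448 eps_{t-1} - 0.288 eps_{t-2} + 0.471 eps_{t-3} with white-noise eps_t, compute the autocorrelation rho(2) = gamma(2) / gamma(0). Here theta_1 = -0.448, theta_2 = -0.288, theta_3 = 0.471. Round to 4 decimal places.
\rho(2) = -0.3315

For an MA(q) process with theta_0 = 1, the autocovariance is
  gamma(k) = sigma^2 * sum_{i=0..q-k} theta_i * theta_{i+k},
and rho(k) = gamma(k) / gamma(0). Sigma^2 cancels.
  numerator   = (1)*(-0.288) + (-0.448)*(0.471) = -0.499008.
  denominator = (1)^2 + (-0.448)^2 + (-0.288)^2 + (0.471)^2 = 1.505489.
  rho(2) = -0.499008 / 1.505489 = -0.3315.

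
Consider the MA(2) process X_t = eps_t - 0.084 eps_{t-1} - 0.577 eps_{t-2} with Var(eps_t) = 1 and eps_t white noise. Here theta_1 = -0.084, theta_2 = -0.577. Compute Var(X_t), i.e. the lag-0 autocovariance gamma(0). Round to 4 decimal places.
\gamma(0) = 1.3400

For an MA(q) process X_t = eps_t + sum_i theta_i eps_{t-i} with
Var(eps_t) = sigma^2, the variance is
  gamma(0) = sigma^2 * (1 + sum_i theta_i^2).
  sum_i theta_i^2 = (-0.084)^2 + (-0.577)^2 = 0.007056 + 0.332929 = 0.339985.
  gamma(0) = 1 * (1 + 0.339985) = 1 * 1.339985 = 1.339985, which rounds to 1.3400.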